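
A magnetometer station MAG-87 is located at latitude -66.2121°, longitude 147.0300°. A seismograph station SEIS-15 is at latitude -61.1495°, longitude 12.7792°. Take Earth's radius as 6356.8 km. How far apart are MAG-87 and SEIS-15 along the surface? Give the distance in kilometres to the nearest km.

5355 km

Δφ = 5.0626°,  Δλ = -134.2508°
a = sin²(Δφ/2) + cos φ₁ cos φ₂ sin²(Δλ/2) = 0.167170
c = 2·arcsin(√a) = 0.842419 rad = 48.2670°
d = R·c = 6356.8 × 0.842419 = 5355.1 km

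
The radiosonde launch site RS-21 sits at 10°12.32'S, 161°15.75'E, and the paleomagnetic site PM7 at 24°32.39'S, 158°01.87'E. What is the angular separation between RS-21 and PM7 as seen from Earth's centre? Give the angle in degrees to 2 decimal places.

RS-21: φ = -10.20533°, λ = +161.26250°
PM7: φ = -24.53983°, λ = +158.03117°
Δφ = -14.3345°,  Δλ = -3.2313°
a = sin²(Δφ/2) + cos φ₁ cos φ₂ sin²(Δλ/2) = 0.016278
c = 2·arcsin(√a) = 0.255870 rad = 14.6603°

14.66°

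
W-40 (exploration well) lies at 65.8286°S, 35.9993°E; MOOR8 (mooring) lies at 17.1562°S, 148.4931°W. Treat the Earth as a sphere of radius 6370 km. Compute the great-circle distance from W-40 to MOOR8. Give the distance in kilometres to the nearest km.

Δφ = 48.6724°,  Δλ = 175.5076°
a = sin²(Δφ/2) + cos φ₁ cos φ₂ sin²(Δλ/2) = 0.560465
c = 2·arcsin(√a) = 1.692024 rad = 96.9458°
d = R·c = 6370 × 1.692024 = 10778.2 km

10778 km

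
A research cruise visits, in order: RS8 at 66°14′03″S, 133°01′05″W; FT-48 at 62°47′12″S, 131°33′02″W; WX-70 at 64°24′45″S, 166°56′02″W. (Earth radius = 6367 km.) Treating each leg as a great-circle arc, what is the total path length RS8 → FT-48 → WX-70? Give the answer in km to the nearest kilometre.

2124 km

RS8: φ = -66.23417°, λ = -133.01806°
FT-48: φ = -62.78667°, λ = -131.55056°
WX-70: φ = -64.41250°, λ = -166.93389°
RS8→FT-48: c = 0.061167 rad, d = 389.45 km
FT-48→WX-70: c = 0.272439 rad, d = 1734.62 km
Total = 389.45 + 1734.62 = 2124.07 km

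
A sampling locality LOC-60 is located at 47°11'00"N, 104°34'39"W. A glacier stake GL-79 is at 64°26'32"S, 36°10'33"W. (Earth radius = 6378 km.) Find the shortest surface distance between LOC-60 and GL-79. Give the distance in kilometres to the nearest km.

13762 km

LOC-60: φ = +47.18333°, λ = -104.57750°
GL-79: φ = -64.44222°, λ = -36.17583°
Δφ = -111.6256°,  Δλ = 68.4017°
a = sin²(Δφ/2) + cos φ₁ cos φ₂ sin²(Δλ/2) = 0.776912
c = 2·arcsin(√a) = 2.157746 rad = 123.6298°
d = R·c = 6378 × 2.157746 = 13762.1 km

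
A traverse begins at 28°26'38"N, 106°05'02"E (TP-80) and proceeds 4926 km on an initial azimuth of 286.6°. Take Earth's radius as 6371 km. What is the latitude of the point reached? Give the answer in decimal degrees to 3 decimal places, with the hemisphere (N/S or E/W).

31.086°N

TP-80: φ = +28.44389°, λ = +106.08389°
δ = d/R = 4926/6371 = 0.773191 rad
φ₂ = arcsin(sin φ₁ cos δ + cos φ₁ sin δ cos θ)
   = arcsin(0.47630·0.71569 + 0.87928·0.69842·0.28569) = 31.08600°
λ₂ = λ₁ + atan2(sin θ sin δ cos φ₁, cos δ − sin φ₁ sin φ₂) = 54.68118°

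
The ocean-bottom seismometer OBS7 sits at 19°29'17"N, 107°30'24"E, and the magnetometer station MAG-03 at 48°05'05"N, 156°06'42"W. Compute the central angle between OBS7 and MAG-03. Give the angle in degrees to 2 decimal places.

79.73°

OBS7: φ = +19.48806°, λ = +107.50667°
MAG-03: φ = +48.08472°, λ = -156.11167°
Δφ = 28.5967°,  Δλ = 96.3817°
a = sin²(Δφ/2) + cos φ₁ cos φ₂ sin²(Δλ/2) = 0.410874
c = 2·arcsin(√a) = 1.391586 rad = 79.7320°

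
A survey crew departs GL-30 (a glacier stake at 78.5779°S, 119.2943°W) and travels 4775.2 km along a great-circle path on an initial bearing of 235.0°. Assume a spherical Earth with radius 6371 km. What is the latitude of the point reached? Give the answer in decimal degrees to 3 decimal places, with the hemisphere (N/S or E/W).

52.646°S

δ = d/R = 4775.2/6371 = 0.749521 rad
φ₂ = arcsin(sin φ₁ cos δ + cos φ₁ sin δ cos θ)
   = arcsin(-0.98019·0.73202 + 0.19804·0.68129·-0.57358) = -52.64618°
λ₂ = λ₁ + atan2(sin θ sin δ cos φ₁, cos δ − sin φ₁ sin φ₂) = 127.60344°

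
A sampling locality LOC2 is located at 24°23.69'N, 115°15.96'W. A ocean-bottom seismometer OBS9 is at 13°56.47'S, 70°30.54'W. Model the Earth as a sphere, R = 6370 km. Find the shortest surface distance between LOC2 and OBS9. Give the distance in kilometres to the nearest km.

LOC2: φ = +24.39483°, λ = -115.26600°
OBS9: φ = -13.94117°, λ = -70.50900°
Δφ = -38.3360°,  Δλ = 44.7570°
a = sin²(Δφ/2) + cos φ₁ cos φ₂ sin²(Δλ/2) = 0.235927
c = 2·arcsin(√a) = 1.014381 rad = 58.1198°
d = R·c = 6370 × 1.014381 = 6461.6 km

6462 km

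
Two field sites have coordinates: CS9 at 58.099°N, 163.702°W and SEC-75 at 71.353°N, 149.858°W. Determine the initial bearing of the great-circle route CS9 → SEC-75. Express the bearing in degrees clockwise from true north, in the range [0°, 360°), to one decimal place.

17.9°

Δλ = 13.8440°
y = sin Δλ · cos φ₂ = 0.076506
x = cos φ₁ sin φ₂ − sin φ₁ cos φ₂ cos Δλ = 0.237154
θ = atan2(y, x) = 17.8798° → 17.8798° (mod 360°)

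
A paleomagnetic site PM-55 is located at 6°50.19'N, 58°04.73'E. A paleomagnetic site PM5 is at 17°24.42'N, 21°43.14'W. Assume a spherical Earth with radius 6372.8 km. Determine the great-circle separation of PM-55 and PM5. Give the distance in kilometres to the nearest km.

8705 km

PM-55: φ = +6.83650°, λ = +58.07883°
PM5: φ = +17.40700°, λ = -21.71900°
Δφ = 10.5705°,  Δλ = -79.7978°
a = sin²(Δφ/2) + cos φ₁ cos φ₂ sin²(Δλ/2) = 0.398290
c = 2·arcsin(√a) = 1.365947 rad = 78.2630°
d = R·c = 6372.8 × 1.365947 = 8704.9 km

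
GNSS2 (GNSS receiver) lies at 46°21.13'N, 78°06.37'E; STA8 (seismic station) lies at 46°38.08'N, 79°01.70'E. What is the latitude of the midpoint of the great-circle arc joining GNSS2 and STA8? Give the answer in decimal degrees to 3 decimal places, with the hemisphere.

GNSS2: φ = +46.35217°, λ = +78.10617°
STA8: φ = +46.63467°, λ = +79.02833°
Bx = cos φ₂ cos Δλ = 0.686559,  By = cos φ₂ sin Δλ = 0.011051
φₘ = atan2(sin φ₁ + sin φ₂, √((cos φ₁ + Bx)² + By²)) = 46.49434°
λₘ = λ₁ + atan2(By, cos φ₁ + Bx) = 78.56605°

46.494°N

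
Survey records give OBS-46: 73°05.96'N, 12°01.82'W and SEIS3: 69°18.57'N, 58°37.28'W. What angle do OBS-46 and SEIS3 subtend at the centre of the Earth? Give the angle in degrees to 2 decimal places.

OBS-46: φ = +73.09933°, λ = -12.03033°
SEIS3: φ = +69.30950°, λ = -58.62133°
Δφ = -3.7898°,  Δλ = -46.5910°
a = sin²(Δφ/2) + cos φ₁ cos φ₂ sin²(Δλ/2) = 0.017158
c = 2·arcsin(√a) = 0.262731 rad = 15.0534°

15.05°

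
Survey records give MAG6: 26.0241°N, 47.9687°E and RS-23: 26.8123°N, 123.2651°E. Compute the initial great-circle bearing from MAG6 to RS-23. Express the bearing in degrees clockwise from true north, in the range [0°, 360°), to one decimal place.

70.5°

Δλ = 75.2964°
y = sin Δλ · cos φ₂ = 0.863262
x = cos φ₁ sin φ₂ − sin φ₁ cos φ₂ cos Δλ = 0.305945
θ = atan2(y, x) = 70.4854° → 70.4854° (mod 360°)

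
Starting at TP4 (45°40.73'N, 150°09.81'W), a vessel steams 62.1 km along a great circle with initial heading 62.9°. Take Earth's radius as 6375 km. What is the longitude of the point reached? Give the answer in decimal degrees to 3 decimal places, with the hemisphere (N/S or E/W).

TP4: φ = +45.67883°, λ = -150.16350°
δ = d/R = 62.1/6375 = 0.009741 rad
φ₂ = arcsin(sin φ₁ cos δ + cos φ₁ sin δ cos θ)
   = arcsin(0.71543·0.99995 + 0.69868·0.00974·0.45554) = 45.93087°
λ₂ = λ₁ + atan2(sin θ sin δ cos φ₁, cos δ − sin φ₁ sin φ₂) = -149.44914°

149.449°W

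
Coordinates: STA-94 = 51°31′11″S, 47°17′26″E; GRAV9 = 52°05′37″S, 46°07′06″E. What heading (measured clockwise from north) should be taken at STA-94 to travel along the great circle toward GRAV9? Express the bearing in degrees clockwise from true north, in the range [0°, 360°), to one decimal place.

STA-94: φ = -51.51972°, λ = +47.29056°
GRAV9: φ = -52.09361°, λ = +46.11833°
Δλ = -1.1722°
y = sin Δλ · cos φ₂ = -0.012569
x = cos φ₁ sin φ₂ − sin φ₁ cos φ₂ cos Δλ = -0.010117
θ = atan2(y, x) = -128.8312° → 231.1688° (mod 360°)

231.2°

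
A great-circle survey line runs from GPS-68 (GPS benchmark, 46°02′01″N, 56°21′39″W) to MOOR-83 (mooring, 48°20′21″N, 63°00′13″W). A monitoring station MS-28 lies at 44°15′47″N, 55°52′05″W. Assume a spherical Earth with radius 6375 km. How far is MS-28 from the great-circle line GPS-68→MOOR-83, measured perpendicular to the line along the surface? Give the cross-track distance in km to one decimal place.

GPS-68: φ = +46.03361°, λ = -56.36083°
MOOR-83: φ = +48.33917°, λ = -63.00361°
MS-28: φ = +44.26306°, λ = -55.86806°
δ₁₃ = central angle GPS-68→MS-28 = 0.031492 rad  (haversine)
θ₁₃ = bearing GPS-68→MS-28 = 168.719°,  θ₁₂ = bearing GPS-68→MOOR-83 = 299.464°
dₓₜ = R·arcsin(sin δ₁₃ · sin(θ₁₃ − θ₁₂)) = 6375·arcsin(0.03149·sin(-130.744°)) = -152.090 km
|dₓₜ| = 152.090 km

152.1 km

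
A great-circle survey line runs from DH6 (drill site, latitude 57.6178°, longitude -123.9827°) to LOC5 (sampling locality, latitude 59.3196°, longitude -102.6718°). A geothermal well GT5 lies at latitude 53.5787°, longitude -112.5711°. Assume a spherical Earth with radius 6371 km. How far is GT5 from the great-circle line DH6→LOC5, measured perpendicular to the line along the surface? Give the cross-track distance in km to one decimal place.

δ₁₃ = central angle DH6→GT5 = 0.132534 rad  (haversine)
θ₁₃ = bearing DH6→GT5 = 117.259°,  θ₁₂ = bearing DH6→LOC5 = 72.305°
dₓₜ = R·arcsin(sin δ₁₃ · sin(θ₁₃ − θ₁₂)) = 6371·arcsin(0.13215·sin(44.954°)) = 595.704 km
|dₓₜ| = 595.704 km

595.7 km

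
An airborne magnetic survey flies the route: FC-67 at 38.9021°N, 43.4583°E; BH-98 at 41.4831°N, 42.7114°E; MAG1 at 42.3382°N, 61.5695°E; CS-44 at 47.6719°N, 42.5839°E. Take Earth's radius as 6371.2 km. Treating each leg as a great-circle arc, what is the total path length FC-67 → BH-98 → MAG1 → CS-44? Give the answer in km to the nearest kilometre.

3455 km

FC-67→BH-98: c = 0.046134 rad, d = 293.93 km
BH-98→MAG1: c = 0.244890 rad, d = 1560.24 km
MAG1→CS-44: c = 0.251288 rad, d = 1601.01 km
Total = 293.93 + 1560.24 + 1601.01 = 3455.18 km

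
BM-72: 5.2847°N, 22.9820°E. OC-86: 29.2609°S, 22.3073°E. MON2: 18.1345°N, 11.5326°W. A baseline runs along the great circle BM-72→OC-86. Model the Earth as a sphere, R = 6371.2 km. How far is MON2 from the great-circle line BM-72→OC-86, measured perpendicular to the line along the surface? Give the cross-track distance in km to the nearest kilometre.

δ₁₃ = central angle BM-72→MON2 = 0.629380 rad  (haversine)
θ₁₃ = bearing BM-72→MON2 = 293.827°,  θ₁₂ = bearing BM-72→OC-86 = 181.038°
dₓₜ = R·arcsin(sin δ₁₃ · sin(θ₁₃ − θ₁₂)) = 6371.2·arcsin(0.58864·sin(112.790°)) = 3654.757 km
|dₓₜ| = 3654.757 km

3655 km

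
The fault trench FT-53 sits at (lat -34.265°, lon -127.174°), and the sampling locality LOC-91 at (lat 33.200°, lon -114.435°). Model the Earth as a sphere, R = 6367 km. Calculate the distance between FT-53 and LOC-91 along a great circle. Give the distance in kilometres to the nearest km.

7614 km

Δφ = 67.4650°,  Δλ = 12.7390°
a = sin²(Δφ/2) + cos φ₁ cos φ₂ sin²(Δλ/2) = 0.316887
c = 2·arcsin(√a) = 1.195847 rad = 68.5170°
d = R·c = 6367 × 1.195847 = 7614.0 km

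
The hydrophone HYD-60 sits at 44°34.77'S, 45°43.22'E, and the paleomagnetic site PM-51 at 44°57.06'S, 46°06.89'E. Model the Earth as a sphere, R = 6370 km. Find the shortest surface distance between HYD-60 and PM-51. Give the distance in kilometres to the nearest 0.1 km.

HYD-60: φ = -44.57950°, λ = +45.72033°
PM-51: φ = -44.95100°, λ = +46.11483°
Δφ = -0.3715°,  Δλ = 0.3945°
a = sin²(Δφ/2) + cos φ₁ cos φ₂ sin²(Δλ/2) = 0.000016
c = 2·arcsin(√a) = 0.008120 rad = 0.4653°
d = R·c = 6370 × 0.008120 = 51.7 km

51.7 km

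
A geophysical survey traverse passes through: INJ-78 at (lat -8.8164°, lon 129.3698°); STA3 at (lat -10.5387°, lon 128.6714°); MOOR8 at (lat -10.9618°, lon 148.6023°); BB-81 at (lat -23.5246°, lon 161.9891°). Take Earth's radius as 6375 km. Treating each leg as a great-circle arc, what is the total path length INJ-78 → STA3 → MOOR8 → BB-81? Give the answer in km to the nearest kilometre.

INJ-78→STA3: c = 0.032372 rad, d = 206.37 km
STA3→MOOR8: c = 0.341773 rad, d = 2178.80 km
MOOR8→BB-81: c = 0.312395 rad, d = 1991.52 km
Total = 206.37 + 2178.80 + 1991.52 = 4376.70 km

4377 km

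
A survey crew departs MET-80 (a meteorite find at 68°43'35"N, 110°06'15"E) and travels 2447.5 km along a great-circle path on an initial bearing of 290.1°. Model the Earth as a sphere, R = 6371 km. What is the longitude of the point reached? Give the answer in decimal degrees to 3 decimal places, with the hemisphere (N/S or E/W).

MET-80: φ = +68.72639°, λ = +110.10417°
δ = d/R = 2447.5/6371 = 0.384163 rad
φ₂ = arcsin(sin φ₁ cos δ + cos φ₁ sin δ cos θ)
   = arcsin(0.93186·0.92711 + 0.36282·0.37478·0.34366) = 65.59788°
λ₂ = λ₁ + atan2(sin θ sin δ cos φ₁, cos δ − sin φ₁ sin φ₂) = 51.68415°

51.684°E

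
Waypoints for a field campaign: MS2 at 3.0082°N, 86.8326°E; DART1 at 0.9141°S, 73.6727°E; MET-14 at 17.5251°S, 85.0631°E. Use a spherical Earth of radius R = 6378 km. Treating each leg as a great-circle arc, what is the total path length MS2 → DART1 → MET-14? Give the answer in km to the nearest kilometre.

3758 km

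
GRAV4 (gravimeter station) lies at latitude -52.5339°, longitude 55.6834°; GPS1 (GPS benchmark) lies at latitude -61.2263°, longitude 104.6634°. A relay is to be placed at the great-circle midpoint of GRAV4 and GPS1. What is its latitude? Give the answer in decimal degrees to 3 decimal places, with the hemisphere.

59.267°S

Bx = cos φ₂ cos Δλ = 0.315922,  By = cos φ₂ sin Δλ = 0.363170
φₘ = atan2(sin φ₁ + sin φ₂, √((cos φ₁ + Bx)² + By²)) = -59.26728°
λₘ = λ₁ + atan2(By, cos φ₁ + Bx) = 77.13577°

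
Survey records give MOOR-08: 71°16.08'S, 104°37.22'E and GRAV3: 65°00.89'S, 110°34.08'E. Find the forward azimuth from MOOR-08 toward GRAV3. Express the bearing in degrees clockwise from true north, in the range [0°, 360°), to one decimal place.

22.3°

MOOR-08: φ = -71.26800°, λ = +104.62033°
GRAV3: φ = -65.01483°, λ = +110.56800°
Δλ = 5.9477°
y = sin Δλ · cos φ₂ = 0.043767
x = cos φ₁ sin φ₂ − sin φ₁ cos φ₂ cos Δλ = 0.106769
θ = atan2(y, x) = 22.2901° → 22.2901° (mod 360°)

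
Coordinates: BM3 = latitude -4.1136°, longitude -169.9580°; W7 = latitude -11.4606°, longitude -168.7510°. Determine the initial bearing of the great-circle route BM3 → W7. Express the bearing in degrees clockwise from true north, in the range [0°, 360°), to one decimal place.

170.8°

Δλ = 1.2070°
y = sin Δλ · cos φ₂ = 0.020645
x = cos φ₁ sin φ₂ − sin φ₁ cos φ₂ cos Δλ = -0.127894
θ = atan2(y, x) = 170.8304° → 170.8304° (mod 360°)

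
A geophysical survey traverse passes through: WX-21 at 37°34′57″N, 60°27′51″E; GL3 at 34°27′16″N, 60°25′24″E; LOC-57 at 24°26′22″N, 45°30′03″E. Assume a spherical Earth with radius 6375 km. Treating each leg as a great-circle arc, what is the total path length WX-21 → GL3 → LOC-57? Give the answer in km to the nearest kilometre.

2170 km

WX-21: φ = +37.58250°, λ = +60.46417°
GL3: φ = +34.45444°, λ = +60.42333°
LOC-57: φ = +24.43944°, λ = +45.50083°
WX-21→GL3: c = 0.054598 rad, d = 348.06 km
GL3→LOC-57: c = 0.285769 rad, d = 1821.78 km
Total = 348.06 + 1821.78 = 2169.84 km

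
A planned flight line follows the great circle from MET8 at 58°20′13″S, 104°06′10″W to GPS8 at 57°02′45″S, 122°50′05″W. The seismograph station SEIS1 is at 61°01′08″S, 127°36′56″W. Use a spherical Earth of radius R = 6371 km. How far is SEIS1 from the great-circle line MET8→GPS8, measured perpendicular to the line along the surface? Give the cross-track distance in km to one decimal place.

MET8: φ = -58.33694°, λ = -104.10278°
GPS8: φ = -57.04583°, λ = -122.83472°
SEIS1: φ = -61.01889°, λ = -127.61556°
δ₁₃ = central angle MET8→SEIS1 = 0.211165 rad  (haversine)
θ₁₃ = bearing MET8→SEIS1 = 247.256°,  θ₁₂ = bearing MET8→GPS8 = 269.347°
dₓₜ = R·arcsin(sin δ₁₃ · sin(θ₁₃ − θ₁₂)) = 6371·arcsin(0.20960·sin(-22.090°)) = -502.705 km
|dₓₜ| = 502.705 km

502.7 km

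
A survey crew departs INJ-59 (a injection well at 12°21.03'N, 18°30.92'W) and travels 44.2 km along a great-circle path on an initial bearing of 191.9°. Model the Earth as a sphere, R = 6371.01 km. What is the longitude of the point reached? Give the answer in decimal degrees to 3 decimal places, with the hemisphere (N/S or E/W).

18.599°W

INJ-59: φ = +12.35050°, λ = -18.51533°
δ = d/R = 44.2/6371.01 = 0.006938 rad
φ₂ = arcsin(sin φ₁ cos δ + cos φ₁ sin δ cos θ)
   = arcsin(0.21389·0.99998 + 0.97686·0.00694·-0.97851) = 11.96153°
λ₂ = λ₁ + atan2(sin θ sin δ cos φ₁, cos δ − sin φ₁ sin φ₂) = -18.59912°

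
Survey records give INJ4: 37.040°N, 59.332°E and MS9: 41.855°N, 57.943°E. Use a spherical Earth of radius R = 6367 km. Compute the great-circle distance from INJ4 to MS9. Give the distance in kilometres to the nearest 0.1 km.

Δφ = 4.8150°,  Δλ = -1.3890°
a = sin²(Δφ/2) + cos φ₁ cos φ₂ sin²(Δλ/2) = 0.001852
c = 2·arcsin(√a) = 0.086094 rad = 4.9328°
d = R·c = 6367 × 0.086094 = 548.2 km

548.2 km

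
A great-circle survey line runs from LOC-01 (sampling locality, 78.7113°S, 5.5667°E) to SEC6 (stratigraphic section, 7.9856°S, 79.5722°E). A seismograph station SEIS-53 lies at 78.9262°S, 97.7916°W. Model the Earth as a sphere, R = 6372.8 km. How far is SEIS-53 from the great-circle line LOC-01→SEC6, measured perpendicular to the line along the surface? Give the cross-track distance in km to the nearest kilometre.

1171 km

δ₁₃ = central angle LOC-01→SEIS-53 = 0.305465 rad  (haversine)
θ₁₃ = bearing LOC-01→SEIS-53 = 218.418°,  θ₁₂ = bearing LOC-01→SEC6 = 75.827°
dₓₜ = R·arcsin(sin δ₁₃ · sin(θ₁₃ − θ₁₂)) = 6372.8·arcsin(0.30074·sin(142.591°)) = 1170.880 km
|dₓₜ| = 1170.880 km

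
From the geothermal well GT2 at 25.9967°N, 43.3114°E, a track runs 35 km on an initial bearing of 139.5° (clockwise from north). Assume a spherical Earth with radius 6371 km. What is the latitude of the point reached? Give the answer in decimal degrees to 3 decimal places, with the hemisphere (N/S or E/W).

25.757°N

δ = d/R = 35/6371 = 0.005494 rad
φ₂ = arcsin(sin φ₁ cos δ + cos φ₁ sin δ cos θ)
   = arcsin(0.43832·0.99998 + 0.89882·0.00549·-0.76041) = 25.75718°
λ₂ = λ₁ + atan2(sin θ sin δ cos φ₁, cos δ − sin φ₁ sin φ₂) = 43.53837°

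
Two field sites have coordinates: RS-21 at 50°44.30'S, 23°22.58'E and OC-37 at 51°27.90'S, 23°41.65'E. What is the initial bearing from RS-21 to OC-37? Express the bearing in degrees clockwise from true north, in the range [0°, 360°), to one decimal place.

164.8°

RS-21: φ = -50.73833°, λ = +23.37633°
OC-37: φ = -51.46500°, λ = +23.69417°
Δλ = 0.3178°
y = sin Δλ · cos φ₂ = 0.003456
x = cos φ₁ sin φ₂ − sin φ₁ cos φ₂ cos Δλ = -0.012690
θ = atan2(y, x) = 164.7658° → 164.7658° (mod 360°)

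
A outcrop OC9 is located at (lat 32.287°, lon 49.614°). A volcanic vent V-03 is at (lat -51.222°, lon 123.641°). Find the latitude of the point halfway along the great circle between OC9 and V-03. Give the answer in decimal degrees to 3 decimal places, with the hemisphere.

Bx = cos φ₂ cos Δλ = 0.172349,  By = cos φ₂ sin Δλ = 0.602124
φₘ = atan2(sin φ₁ + sin φ₂, √((cos φ₁ + Bx)² + By²)) = -11.72470°
λₘ = λ₁ + atan2(By, cos φ₁ + Bx) = 80.22395°

11.725°S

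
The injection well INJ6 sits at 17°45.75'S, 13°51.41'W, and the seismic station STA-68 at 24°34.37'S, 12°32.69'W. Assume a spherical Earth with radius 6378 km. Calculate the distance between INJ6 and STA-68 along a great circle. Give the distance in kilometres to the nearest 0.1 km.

770.2 km

INJ6: φ = -17.76250°, λ = -13.85683°
STA-68: φ = -24.57283°, λ = -12.54483°
Δφ = -6.8103°,  Δλ = 1.3120°
a = sin²(Δφ/2) + cos φ₁ cos φ₂ sin²(Δλ/2) = 0.003641
c = 2·arcsin(√a) = 0.120762 rad = 6.9192°
d = R·c = 6378 × 0.120762 = 770.2 km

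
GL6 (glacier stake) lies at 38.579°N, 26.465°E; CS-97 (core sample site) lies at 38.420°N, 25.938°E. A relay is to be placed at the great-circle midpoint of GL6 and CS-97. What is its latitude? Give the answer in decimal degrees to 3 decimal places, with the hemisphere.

38.500°N

Bx = cos φ₂ cos Δλ = 0.783443,  By = cos φ₂ sin Δλ = -0.007206
φₘ = atan2(sin φ₁ + sin φ₂, √((cos φ₁ + Bx)² + By²)) = 38.49980°
λₘ = λ₁ + atan2(By, cos φ₁ + Bx) = 26.20121°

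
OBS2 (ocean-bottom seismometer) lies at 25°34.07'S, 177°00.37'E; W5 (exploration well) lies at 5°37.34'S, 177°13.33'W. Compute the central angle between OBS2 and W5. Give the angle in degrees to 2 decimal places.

20.70°

OBS2: φ = -25.56783°, λ = +177.00617°
W5: φ = -5.62233°, λ = -177.22217°
Δφ = 19.9455°,  Δλ = 5.7717°
a = sin²(Δφ/2) + cos φ₁ cos φ₂ sin²(Δλ/2) = 0.032267
c = 2·arcsin(√a) = 0.361220 rad = 20.6964°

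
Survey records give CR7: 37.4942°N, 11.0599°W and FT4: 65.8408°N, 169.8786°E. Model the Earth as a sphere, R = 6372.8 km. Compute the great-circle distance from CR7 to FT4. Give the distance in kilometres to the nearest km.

8527 km

Δφ = 28.3466°,  Δλ = -179.0615°
a = sin²(Δφ/2) + cos φ₁ cos φ₂ sin²(Δλ/2) = 0.384656
c = 2·arcsin(√a) = 1.338012 rad = 76.6624°
d = R·c = 6372.8 × 1.338012 = 8526.9 km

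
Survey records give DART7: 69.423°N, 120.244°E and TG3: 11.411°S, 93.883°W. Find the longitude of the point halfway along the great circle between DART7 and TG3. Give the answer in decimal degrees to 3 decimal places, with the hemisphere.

109.847°W

Bx = cos φ₂ cos Δλ = -0.811433,  By = cos φ₂ sin Δλ = 0.549939
φₘ = atan2(sin φ₁ + sin φ₂, √((cos φ₁ + Bx)² + By²)) = 45.84306°
λₘ = λ₁ + atan2(By, cos φ₁ + Bx) = -109.84701°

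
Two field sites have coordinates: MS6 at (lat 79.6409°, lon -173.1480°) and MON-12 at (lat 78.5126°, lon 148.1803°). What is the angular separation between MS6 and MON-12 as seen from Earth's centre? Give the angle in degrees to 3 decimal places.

Δφ = -1.1283°,  Δλ = -38.6717°
a = sin²(Δφ/2) + cos φ₁ cos φ₂ sin²(Δλ/2) = 0.004023
c = 2·arcsin(√a) = 0.126938 rad = 7.2730°

7.273°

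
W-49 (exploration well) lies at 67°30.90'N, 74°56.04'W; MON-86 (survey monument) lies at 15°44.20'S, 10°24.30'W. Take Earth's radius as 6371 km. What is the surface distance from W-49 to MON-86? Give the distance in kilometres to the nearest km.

W-49: φ = +67.51500°, λ = -74.93400°
MON-86: φ = -15.73667°, λ = -10.40500°
Δφ = -83.2517°,  Δλ = 64.5290°
a = sin²(Δφ/2) + cos φ₁ cos φ₂ sin²(Δλ/2) = 0.546146
c = 2·arcsin(√a) = 1.663220 rad = 95.2955°
d = R·c = 6371 × 1.663220 = 10596.4 km

10596 km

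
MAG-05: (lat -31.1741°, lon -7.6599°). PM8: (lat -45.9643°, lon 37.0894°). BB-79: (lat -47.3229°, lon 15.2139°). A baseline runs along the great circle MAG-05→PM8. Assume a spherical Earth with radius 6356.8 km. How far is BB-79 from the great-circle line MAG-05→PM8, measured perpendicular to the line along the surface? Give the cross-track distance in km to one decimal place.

δ₁₃ = central angle MAG-05→BB-79 = 0.415450 rad  (haversine)
θ₁₃ = bearing MAG-05→BB-79 = 139.244°,  θ₁₂ = bearing MAG-05→PM8 = 126.307°
dₓₜ = R·arcsin(sin δ₁₃ · sin(θ₁₃ − θ₁₂)) = 6356.8·arcsin(0.40360·sin(12.937°)) = 575.179 km
|dₓₜ| = 575.179 km

575.2 km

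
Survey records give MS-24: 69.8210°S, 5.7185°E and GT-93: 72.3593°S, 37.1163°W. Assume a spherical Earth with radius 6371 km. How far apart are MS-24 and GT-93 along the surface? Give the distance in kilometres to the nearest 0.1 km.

Δφ = -2.5383°,  Δλ = -42.8348°
a = sin²(Δφ/2) + cos φ₁ cos φ₂ sin²(Δλ/2) = 0.014430
c = 2·arcsin(√a) = 0.240829 rad = 13.7985°
d = R·c = 6371 × 0.240829 = 1534.3 km

1534.3 km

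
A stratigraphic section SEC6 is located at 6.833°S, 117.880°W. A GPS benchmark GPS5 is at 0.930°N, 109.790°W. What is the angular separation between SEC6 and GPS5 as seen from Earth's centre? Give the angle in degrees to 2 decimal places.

Δφ = 7.7630°,  Δλ = 8.0900°
a = sin²(Δφ/2) + cos φ₁ cos φ₂ sin²(Δλ/2) = 0.009522
c = 2·arcsin(√a) = 0.195475 rad = 11.1999°

11.20°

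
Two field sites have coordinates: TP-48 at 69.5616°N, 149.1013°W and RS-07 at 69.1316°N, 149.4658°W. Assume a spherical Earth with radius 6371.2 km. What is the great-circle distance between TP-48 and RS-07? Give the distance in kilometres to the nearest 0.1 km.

Δφ = -0.4300°,  Δλ = -0.3645°
a = sin²(Δφ/2) + cos φ₁ cos φ₂ sin²(Δλ/2) = 0.000015
c = 2·arcsin(√a) = 0.007833 rad = 0.4488°
d = R·c = 6371.2 × 0.007833 = 49.9 km

49.9 km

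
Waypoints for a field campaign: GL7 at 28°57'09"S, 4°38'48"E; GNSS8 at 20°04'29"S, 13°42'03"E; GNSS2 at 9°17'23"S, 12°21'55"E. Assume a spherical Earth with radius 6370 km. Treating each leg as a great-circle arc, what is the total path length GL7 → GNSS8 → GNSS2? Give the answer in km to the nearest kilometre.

2553 km

GL7: φ = -28.95250°, λ = +4.64667°
GNSS8: φ = -20.07472°, λ = +13.70083°
GNSS2: φ = -9.28972°, λ = +12.36528°
GL7→GNSS8: c = 0.211203 rad, d = 1345.36 km
GNSS8→GNSS2: c = 0.189575 rad, d = 1207.59 km
Total = 1345.36 + 1207.59 = 2552.95 km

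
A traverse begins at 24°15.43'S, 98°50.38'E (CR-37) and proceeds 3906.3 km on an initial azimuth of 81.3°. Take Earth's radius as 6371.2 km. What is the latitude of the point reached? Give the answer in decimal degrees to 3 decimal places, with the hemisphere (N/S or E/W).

CR-37: φ = -24.25717°, λ = +98.83967°
δ = d/R = 3906.3/6371.2 = 0.613118 rad
φ₂ = arcsin(sin φ₁ cos δ + cos φ₁ sin δ cos θ)
   = arcsin(-0.41083·0.81786 + 0.91171·0.57542·0.15126) = -14.87131°
λ₂ = λ₁ + atan2(sin θ sin δ cos φ₁, cos δ − sin φ₁ sin φ₂) = 134.89117°

14.871°S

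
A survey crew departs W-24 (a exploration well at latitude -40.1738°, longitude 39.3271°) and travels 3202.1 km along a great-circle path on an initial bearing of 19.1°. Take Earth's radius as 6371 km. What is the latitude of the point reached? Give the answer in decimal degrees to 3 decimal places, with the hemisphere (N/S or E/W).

12.563°S

δ = d/R = 3202.1/6371 = 0.502606 rad
φ₂ = arcsin(sin φ₁ cos δ + cos φ₁ sin δ cos θ)
   = arcsin(-0.64511·0.87633 + 0.76409·0.48171·0.94495) = -12.56342°
λ₂ = λ₁ + atan2(sin θ sin δ cos φ₁, cos δ − sin φ₁ sin φ₂) = 48.62055°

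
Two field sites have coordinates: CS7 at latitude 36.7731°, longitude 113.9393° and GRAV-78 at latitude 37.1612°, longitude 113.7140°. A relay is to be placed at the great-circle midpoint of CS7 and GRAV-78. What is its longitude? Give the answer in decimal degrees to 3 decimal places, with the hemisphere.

Bx = cos φ₂ cos Δλ = 0.796933,  By = cos φ₂ sin Δλ = -0.003134
φₘ = atan2(sin φ₁ + sin φ₂, √((cos φ₁ + Bx)² + By²)) = 36.96720°
λₘ = λ₁ + atan2(By, cos φ₁ + Bx) = 113.82694°

113.827°E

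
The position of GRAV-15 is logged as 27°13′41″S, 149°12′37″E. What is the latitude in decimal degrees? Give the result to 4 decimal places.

27° + 13′/60 + 41″/3600 = 27 + 0.21667 + 0.01139 = 27.2281°

27.2281°S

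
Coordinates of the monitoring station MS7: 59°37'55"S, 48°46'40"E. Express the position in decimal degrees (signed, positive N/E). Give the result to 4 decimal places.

lat: 59.6319° S → -59.6319°
lon: 48.7778° E → +48.7778°

-59.6319°, +48.7778°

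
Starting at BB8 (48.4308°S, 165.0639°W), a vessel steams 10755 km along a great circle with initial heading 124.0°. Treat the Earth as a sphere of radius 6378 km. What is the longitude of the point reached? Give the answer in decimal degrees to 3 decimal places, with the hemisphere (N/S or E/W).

44.207°W

δ = d/R = 10755/6378 = 1.686265 rad
φ₂ = arcsin(sin φ₁ cos δ + cos φ₁ sin δ cos θ)
   = arcsin(-0.74815·-0.11521 + 0.66352·0.99334·-0.55919) = -16.40173°
λ₂ = λ₁ + atan2(sin θ sin δ cos φ₁, cos δ − sin φ₁ sin φ₂) = -44.20702°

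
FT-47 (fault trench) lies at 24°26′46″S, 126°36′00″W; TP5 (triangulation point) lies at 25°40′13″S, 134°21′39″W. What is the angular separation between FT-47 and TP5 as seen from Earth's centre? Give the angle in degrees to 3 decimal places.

7.135°

FT-47: φ = -24.44611°, λ = -126.60000°
TP5: φ = -25.67028°, λ = -134.36083°
Δφ = -1.2242°,  Δλ = -7.7608°
a = sin²(Δφ/2) + cos φ₁ cos φ₂ sin²(Δλ/2) = 0.003872
c = 2·arcsin(√a) = 0.124529 rad = 7.1350°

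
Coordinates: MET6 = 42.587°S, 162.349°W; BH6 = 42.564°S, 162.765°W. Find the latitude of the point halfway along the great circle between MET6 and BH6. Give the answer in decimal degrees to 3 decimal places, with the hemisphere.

42.576°S

Bx = cos φ₂ cos Δλ = 0.736503,  By = cos φ₂ sin Δλ = -0.005348
φₘ = atan2(sin φ₁ + sin φ₂, √((cos φ₁ + Bx)² + By²)) = -42.57569°
λₘ = λ₁ + atan2(By, cos φ₁ + Bx) = -162.55704°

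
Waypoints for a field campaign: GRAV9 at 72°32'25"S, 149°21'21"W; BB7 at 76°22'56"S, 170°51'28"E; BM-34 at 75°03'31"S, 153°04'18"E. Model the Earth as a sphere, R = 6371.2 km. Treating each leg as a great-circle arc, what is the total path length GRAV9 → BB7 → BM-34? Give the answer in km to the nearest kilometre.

GRAV9: φ = -72.54028°, λ = -149.35583°
BB7: φ = -76.38222°, λ = +170.85778°
BM-34: φ = -75.05861°, λ = +153.07167°
GRAV9→BB7: c = 0.193201 rad, d = 1230.92 km
BB7→BM-34: c = 0.079624 rad, d = 507.30 km
Total = 1230.92 + 507.30 = 1738.22 km

1738 km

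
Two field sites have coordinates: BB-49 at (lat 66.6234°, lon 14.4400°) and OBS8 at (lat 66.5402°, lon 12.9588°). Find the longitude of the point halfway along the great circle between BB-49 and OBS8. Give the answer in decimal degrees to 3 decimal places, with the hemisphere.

13.698°E

Bx = cos φ₂ cos Δλ = 0.397973,  By = cos φ₂ sin Δλ = -0.010291
φₘ = atan2(sin φ₁ + sin φ₂, √((cos φ₁ + Bx)² + By²)) = 66.58355°
λₘ = λ₁ + atan2(By, cos φ₁ + Bx) = 13.69816°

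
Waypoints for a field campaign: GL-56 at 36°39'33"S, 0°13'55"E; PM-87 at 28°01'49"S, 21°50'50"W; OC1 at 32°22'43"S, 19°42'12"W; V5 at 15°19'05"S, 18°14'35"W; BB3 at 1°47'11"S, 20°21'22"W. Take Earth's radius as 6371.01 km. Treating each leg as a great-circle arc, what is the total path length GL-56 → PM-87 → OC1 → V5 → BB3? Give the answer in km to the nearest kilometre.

GL-56: φ = -36.65917°, λ = +0.23194°
PM-87: φ = -28.03028°, λ = -21.84722°
OC1: φ = -32.37861°, λ = -19.70333°
V5: φ = -15.31806°, λ = -18.24306°
BB3: φ = -1.78639°, λ = -20.35611°
GL-56→PM-87: c = 0.357563 rad, d = 2278.04 km
PM-87→OC1: c = 0.082489 rad, d = 525.54 km
OC1→V5: c = 0.298663 rad, d = 1902.79 km
V5→BB3: c = 0.238958 rad, d = 1522.40 km
Total = 2278.04 + 525.54 + 1902.79 + 1522.40 = 6228.76 km

6229 km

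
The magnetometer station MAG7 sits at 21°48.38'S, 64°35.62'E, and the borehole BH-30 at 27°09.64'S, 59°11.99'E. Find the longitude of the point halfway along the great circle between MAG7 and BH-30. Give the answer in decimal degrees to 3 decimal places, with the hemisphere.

61.954°E

MAG7: φ = -21.80633°, λ = +64.59367°
BH-30: φ = -27.16067°, λ = +59.19983°
Bx = cos φ₂ cos Δλ = 0.885790,  By = cos φ₂ sin Δλ = -0.083636
φₘ = atan2(sin φ₁ + sin φ₂, √((cos φ₁ + Bx)² + By²)) = -24.50745°
λₘ = λ₁ + atan2(By, cos φ₁ + Bx) = 61.95422°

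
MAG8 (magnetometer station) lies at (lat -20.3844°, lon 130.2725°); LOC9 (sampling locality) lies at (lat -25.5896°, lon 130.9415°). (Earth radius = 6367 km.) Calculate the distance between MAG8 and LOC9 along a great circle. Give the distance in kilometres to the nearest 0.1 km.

Δφ = -5.2052°,  Δλ = 0.6690°
a = sin²(Δφ/2) + cos φ₁ cos φ₂ sin²(Δλ/2) = 0.002091
c = 2·arcsin(√a) = 0.091481 rad = 5.2415°
d = R·c = 6367 × 0.091481 = 582.5 km

582.5 km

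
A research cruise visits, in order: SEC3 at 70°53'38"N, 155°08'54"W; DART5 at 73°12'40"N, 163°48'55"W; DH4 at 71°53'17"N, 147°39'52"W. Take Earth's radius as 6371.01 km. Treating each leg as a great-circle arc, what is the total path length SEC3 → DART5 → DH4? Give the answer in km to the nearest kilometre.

SEC3: φ = +70.89389°, λ = -155.14833°
DART5: φ = +73.21111°, λ = -163.81528°
DH4: φ = +71.88806°, λ = -147.66444°
SEC3→DART5: c = 0.061610 rad, d = 392.52 km
DART5→DH4: c = 0.087327 rad, d = 556.36 km
Total = 392.52 + 556.36 = 948.88 km

949 km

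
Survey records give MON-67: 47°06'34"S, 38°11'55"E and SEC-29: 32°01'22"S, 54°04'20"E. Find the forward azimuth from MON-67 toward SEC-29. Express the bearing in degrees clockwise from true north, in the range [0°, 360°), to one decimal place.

44.4°

MON-67: φ = -47.10944°, λ = +38.19861°
SEC-29: φ = -32.02278°, λ = +54.07222°
Δλ = 15.8736°
y = sin Δλ · cos φ₂ = 0.231897
x = cos φ₁ sin φ₂ − sin φ₁ cos φ₂ cos Δλ = 0.236593
θ = atan2(y, x) = 44.4258° → 44.4258° (mod 360°)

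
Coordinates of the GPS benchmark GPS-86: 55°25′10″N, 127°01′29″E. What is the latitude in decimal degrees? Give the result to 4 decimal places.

55.4194°N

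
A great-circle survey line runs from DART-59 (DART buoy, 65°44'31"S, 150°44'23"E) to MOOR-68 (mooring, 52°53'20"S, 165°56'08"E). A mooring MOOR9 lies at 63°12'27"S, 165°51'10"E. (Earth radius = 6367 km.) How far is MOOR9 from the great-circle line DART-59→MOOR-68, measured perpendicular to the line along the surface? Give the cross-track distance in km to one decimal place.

DART-59: φ = -65.74194°, λ = +150.73972°
MOOR-68: φ = -52.88889°, λ = +165.93556°
MOOR9: φ = -63.20750°, λ = +165.85278°
δ₁₃ = central angle DART-59→MOOR9 = 0.121594 rad  (haversine)
θ₁₃ = bearing DART-59→MOOR9 = 75.677°,  θ₁₂ = bearing DART-59→MOOR-68 = 37.892°
dₓₜ = R·arcsin(sin δ₁₃ · sin(θ₁₃ − θ₁₂)) = 6367·arcsin(0.12129·sin(37.786°)) = 473.621 km
|dₓₜ| = 473.621 km

473.6 km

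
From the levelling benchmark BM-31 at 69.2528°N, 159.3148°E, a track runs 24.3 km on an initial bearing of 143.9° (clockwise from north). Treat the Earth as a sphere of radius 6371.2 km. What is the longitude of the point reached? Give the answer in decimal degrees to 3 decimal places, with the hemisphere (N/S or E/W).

δ = d/R = 24.3/6371.2 = 0.003814 rad
φ₂ = arcsin(sin φ₁ cos δ + cos φ₁ sin δ cos θ)
   = arcsin(0.93515·0.99999 + 0.35425·0.00381·-0.80799) = 69.07585°
λ₂ = λ₁ + atan2(sin θ sin δ cos φ₁, cos δ − sin φ₁ sin φ₂) = 159.67533°

159.675°E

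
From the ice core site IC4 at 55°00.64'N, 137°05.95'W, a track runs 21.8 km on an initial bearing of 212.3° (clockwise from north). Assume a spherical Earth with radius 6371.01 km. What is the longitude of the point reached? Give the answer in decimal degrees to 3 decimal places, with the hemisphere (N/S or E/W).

137.281°W

IC4: φ = +55.01067°, λ = -137.09917°
δ = d/R = 21.8/6371.01 = 0.003422 rad
φ₂ = arcsin(sin φ₁ cos δ + cos φ₁ sin δ cos θ)
   = arcsin(0.81926·0.99999 + 0.57342·0.00342·-0.84526) = 54.84482°
λ₂ = λ₁ + atan2(sin θ sin δ cos φ₁, cos δ − sin φ₁ sin φ₂) = -137.28111°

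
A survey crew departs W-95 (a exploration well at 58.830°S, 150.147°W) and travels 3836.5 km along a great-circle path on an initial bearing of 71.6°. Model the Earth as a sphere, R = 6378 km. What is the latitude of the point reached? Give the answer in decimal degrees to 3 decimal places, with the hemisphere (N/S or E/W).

37.807°S

δ = d/R = 3836.5/6378 = 0.601521 rad
φ₂ = arcsin(sin φ₁ cos δ + cos φ₁ sin δ cos θ)
   = arcsin(-0.85564·0.82448 + 0.51758·0.56590·0.31565) = -37.80662°
λ₂ = λ₁ + atan2(sin θ sin δ cos φ₁, cos δ − sin φ₁ sin φ₂) = -107.33215°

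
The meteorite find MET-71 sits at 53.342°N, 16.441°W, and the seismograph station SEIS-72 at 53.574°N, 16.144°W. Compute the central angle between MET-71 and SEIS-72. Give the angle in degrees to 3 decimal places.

0.292°

Δφ = 0.2320°,  Δλ = 0.2970°
a = sin²(Δφ/2) + cos φ₁ cos φ₂ sin²(Δλ/2) = 0.000006
c = 2·arcsin(√a) = 0.005091 rad = 0.2917°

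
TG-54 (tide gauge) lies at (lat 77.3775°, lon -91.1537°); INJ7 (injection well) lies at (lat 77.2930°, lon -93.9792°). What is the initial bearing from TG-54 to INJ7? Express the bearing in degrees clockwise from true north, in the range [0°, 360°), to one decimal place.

Δλ = -2.8255°
y = sin Δλ · cos φ₂ = -0.010843
x = cos φ₁ sin φ₂ − sin φ₁ cos φ₂ cos Δλ = -0.001214
θ = atan2(y, x) = -96.3875° → 263.6125° (mod 360°)

263.6°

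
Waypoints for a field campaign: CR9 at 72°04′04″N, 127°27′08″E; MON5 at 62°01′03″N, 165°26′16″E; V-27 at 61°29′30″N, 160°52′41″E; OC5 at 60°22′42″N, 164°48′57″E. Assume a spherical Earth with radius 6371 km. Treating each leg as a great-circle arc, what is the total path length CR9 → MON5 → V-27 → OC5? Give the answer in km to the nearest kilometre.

CR9: φ = +72.06778°, λ = +127.45222°
MON5: φ = +62.01750°, λ = +165.43778°
V-27: φ = +61.49167°, λ = +160.87806°
OC5: φ = +60.37833°, λ = +164.81583°
CR9→MON5: c = 0.304314 rad, d = 1938.78 km
MON5→V-27: c = 0.038755 rad, d = 246.91 km
V-27→OC5: c = 0.038621 rad, d = 246.06 km
Total = 1938.78 + 246.91 + 246.06 = 2431.75 km

2432 km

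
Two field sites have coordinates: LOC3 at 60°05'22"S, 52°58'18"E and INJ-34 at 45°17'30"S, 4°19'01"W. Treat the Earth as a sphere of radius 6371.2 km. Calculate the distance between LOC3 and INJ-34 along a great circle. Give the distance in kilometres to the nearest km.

4040 km

LOC3: φ = -60.08944°, λ = +52.97167°
INJ-34: φ = -45.29167°, λ = -4.31694°
Δφ = 14.7978°,  Δλ = -57.2886°
a = sin²(Δφ/2) + cos φ₁ cos φ₂ sin²(Δλ/2) = 0.097195
c = 2·arcsin(√a) = 0.634093 rad = 36.3308°
d = R·c = 6371.2 × 0.634093 = 4039.9 km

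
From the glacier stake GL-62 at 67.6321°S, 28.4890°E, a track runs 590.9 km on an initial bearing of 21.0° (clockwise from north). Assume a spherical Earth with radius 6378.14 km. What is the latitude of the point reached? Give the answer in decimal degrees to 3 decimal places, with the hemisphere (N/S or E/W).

62.614°S

δ = d/R = 590.9/6378.14 = 0.092645 rad
φ₂ = arcsin(sin φ₁ cos δ + cos φ₁ sin δ cos θ)
   = arcsin(-0.92476·0.99571 + 0.38055·0.09251·0.93358) = -62.61381°
λ₂ = λ₁ + atan2(sin θ sin δ cos φ₁, cos δ − sin φ₁ sin φ₂) = 32.62216°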